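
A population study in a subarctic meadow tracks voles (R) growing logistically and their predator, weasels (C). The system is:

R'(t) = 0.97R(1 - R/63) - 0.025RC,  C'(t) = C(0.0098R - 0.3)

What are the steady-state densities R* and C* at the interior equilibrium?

From dC/dt = 0 with C > 0: 0.0098R* = 0.3, so R* = 30.6.
Substitute into dR/dt = 0: 0.97(1 - 30.6/63) = 0.025C*.
The bracket is 0.514, giving C* = 0.499/0.025 = 19.9.

R* ≈ 30.6, C* ≈ 19.9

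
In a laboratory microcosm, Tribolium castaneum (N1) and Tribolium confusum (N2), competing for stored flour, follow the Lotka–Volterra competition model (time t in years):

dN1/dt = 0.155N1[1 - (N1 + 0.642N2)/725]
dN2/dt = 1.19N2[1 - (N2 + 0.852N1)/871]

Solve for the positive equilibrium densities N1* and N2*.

Setting both brackets to zero gives the nullclines N1 + 0.642N2 = 725 and 0.852N1 + N2 = 871.
Substituting N2 = 871 - 0.852N1 into the first: N1(1 - 0.642·0.852) = 725 - 0.642·871.
So N1* = 166/0.453 = 366, and then N2* = 871 - 0.852·366 = 559.

N1* ≈ 366, N2* ≈ 559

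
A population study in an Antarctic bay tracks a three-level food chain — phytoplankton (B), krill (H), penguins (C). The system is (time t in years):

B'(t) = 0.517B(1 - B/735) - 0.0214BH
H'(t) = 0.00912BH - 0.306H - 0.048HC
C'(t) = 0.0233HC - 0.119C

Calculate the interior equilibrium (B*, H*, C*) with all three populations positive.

From dC/dt = 0: 0.0233H* = 0.119, so H* = 5.11.
From dB/dt = 0: 0.517(1 - B*/735) = 0.0214·5.11, giving B* = 735·(1 - 0.211) = 580.
From dH/dt = 0: 0.00912·580 - 0.306 = 0.048C*, so C* = 4.98/0.048 = 104.

B* ≈ 580, H* ≈ 5.11, C* ≈ 104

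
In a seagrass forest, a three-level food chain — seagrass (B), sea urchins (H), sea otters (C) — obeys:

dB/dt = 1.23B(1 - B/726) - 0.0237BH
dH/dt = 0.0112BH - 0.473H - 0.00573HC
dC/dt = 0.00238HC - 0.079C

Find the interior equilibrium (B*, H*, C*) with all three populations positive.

From dC/dt = 0: 0.00238H* = 0.079, so H* = 33.2.
From dB/dt = 0: 1.23(1 - B*/726) = 0.0237·33.2, giving B* = 726·(1 - 0.64) = 262.
From dH/dt = 0: 0.0112·262 - 0.473 = 0.00573C*, so C* = 2.46/0.00573 = 429.

B* ≈ 262, H* ≈ 33.2, C* ≈ 429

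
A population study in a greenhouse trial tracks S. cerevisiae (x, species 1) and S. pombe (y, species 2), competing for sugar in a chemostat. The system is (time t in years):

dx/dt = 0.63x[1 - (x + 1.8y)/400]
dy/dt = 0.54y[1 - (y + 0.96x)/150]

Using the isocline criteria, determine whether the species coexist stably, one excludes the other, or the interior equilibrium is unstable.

species 1 excludes species 2

Compare the nullcline intercepts: K1/α12 = 400/1.8 = 222 > K2 = 150; K2/α21 = 150/0.96 = 156 < K1 = 400.
Since the inequalities point opposite ways, species 1 can invade but species 2 cannot.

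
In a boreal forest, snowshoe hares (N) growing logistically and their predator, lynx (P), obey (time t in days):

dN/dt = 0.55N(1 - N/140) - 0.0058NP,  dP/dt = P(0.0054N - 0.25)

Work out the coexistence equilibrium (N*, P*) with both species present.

N* ≈ 46.3, P* ≈ 63.5

From dP/dt = 0 with P > 0: 0.0054N* = 0.25, so N* = 46.3.
Substitute into dN/dt = 0: 0.55(1 - 46.3/140) = 0.0058P*.
The bracket is 0.669, giving P* = 0.368/0.0058 = 63.5.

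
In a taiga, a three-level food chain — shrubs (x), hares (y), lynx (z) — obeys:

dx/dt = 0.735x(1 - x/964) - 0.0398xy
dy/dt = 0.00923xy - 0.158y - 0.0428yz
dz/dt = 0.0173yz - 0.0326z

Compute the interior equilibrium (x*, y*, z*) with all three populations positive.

x* ≈ 866, y* ≈ 1.88, z* ≈ 183

From dz/dt = 0: 0.0173y* = 0.0326, so y* = 1.88.
From dx/dt = 0: 0.735(1 - x*/964) = 0.0398·1.88, giving x* = 964·(1 - 0.102) = 866.
From dy/dt = 0: 0.00923·866 - 0.158 = 0.0428z*, so z* = 7.83/0.0428 = 183.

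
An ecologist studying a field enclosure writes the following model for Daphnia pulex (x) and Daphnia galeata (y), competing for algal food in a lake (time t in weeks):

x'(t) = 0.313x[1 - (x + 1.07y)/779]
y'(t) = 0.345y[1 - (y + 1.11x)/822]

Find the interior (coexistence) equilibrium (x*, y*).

Setting both brackets to zero gives the nullclines x + 1.07y = 779 and 1.11x + y = 822.
Substituting y = 822 - 1.11x into the first: x(1 - 1.07·1.11) = 779 - 1.07·822.
So x* = -101/-0.188 = 536, and then y* = 822 - 1.11·536 = 227.

x* ≈ 536, y* ≈ 227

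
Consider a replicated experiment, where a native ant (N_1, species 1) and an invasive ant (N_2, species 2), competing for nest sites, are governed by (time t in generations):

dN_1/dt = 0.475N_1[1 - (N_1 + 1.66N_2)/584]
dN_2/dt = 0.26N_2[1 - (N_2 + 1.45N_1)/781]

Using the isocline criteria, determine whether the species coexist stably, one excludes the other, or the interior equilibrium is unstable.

Compare the nullcline intercepts: K1/α12 = 584/1.66 = 352 < K2 = 781; K2/α21 = 781/1.45 = 539 < K1 = 584.
Since both are reversed, neither can invade when rare; the interior point is a saddle.

unstable coexistence (outcome depends on initial conditions)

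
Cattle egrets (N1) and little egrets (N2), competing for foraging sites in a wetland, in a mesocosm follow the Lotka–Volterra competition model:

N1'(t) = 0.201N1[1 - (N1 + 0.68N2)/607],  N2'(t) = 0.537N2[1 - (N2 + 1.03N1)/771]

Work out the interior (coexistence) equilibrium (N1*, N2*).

Setting both brackets to zero gives the nullclines N1 + 0.68N2 = 607 and 1.03N1 + N2 = 771.
Substituting N2 = 771 - 1.03N1 into the first: N1(1 - 0.68·1.03) = 607 - 0.68·771.
So N1* = 82.7/0.3 = 276, and then N2* = 771 - 1.03·276 = 487.

N1* ≈ 276, N2* ≈ 487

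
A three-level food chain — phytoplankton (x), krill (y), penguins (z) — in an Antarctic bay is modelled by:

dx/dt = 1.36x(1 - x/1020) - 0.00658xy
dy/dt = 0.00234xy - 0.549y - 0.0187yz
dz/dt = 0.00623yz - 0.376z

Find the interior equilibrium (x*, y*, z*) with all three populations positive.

x* ≈ 722, y* ≈ 60.4, z* ≈ 61

From dz/dt = 0: 0.00623y* = 0.376, so y* = 60.4.
From dx/dt = 0: 1.36(1 - x*/1020) = 0.00658·60.4, giving x* = 1020·(1 - 0.292) = 722.
From dy/dt = 0: 0.00234·722 - 0.549 = 0.0187z*, so z* = 1.14/0.0187 = 61.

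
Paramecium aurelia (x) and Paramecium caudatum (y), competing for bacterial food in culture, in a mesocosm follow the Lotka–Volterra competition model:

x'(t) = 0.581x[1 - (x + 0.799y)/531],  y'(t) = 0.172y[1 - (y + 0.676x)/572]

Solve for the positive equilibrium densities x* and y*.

Setting both brackets to zero gives the nullclines x + 0.799y = 531 and 0.676x + y = 572.
Substituting y = 572 - 0.676x into the first: x(1 - 0.799·0.676) = 531 - 0.799·572.
So x* = 74/0.46 = 161, and then y* = 572 - 0.676·161 = 463.

x* ≈ 161, y* ≈ 463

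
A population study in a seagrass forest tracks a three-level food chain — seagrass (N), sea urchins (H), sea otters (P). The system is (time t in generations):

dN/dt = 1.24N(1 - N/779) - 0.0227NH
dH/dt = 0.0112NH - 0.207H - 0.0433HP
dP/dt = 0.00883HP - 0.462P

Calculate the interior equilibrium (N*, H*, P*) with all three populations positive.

N* ≈ 32.9, H* ≈ 52.3, P* ≈ 3.72

From dP/dt = 0: 0.00883H* = 0.462, so H* = 52.3.
From dN/dt = 0: 1.24(1 - N*/779) = 0.0227·52.3, giving N* = 779·(1 - 0.958) = 32.9.
From dH/dt = 0: 0.0112·32.9 - 0.207 = 0.0433P*, so P* = 0.161/0.0433 = 3.72.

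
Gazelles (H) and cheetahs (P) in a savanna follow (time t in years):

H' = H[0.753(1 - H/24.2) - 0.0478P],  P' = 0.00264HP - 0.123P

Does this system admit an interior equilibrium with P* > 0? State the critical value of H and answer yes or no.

The predator equation gives dP/dt > 0 only when H > 0.123/0.00264 = 46.6.
Without the predator, H → K = 24.2. Since 24.2 < 46.6, the predator cannot invade.

Threshold H = 46.6; K < 46.6, so no, the predator goes extinct.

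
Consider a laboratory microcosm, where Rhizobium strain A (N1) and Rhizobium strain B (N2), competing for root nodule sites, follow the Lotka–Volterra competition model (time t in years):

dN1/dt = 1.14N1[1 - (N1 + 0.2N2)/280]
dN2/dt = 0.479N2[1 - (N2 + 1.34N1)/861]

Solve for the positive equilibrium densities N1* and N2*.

Setting both brackets to zero gives the nullclines N1 + 0.2N2 = 280 and 1.34N1 + N2 = 861.
Substituting N2 = 861 - 1.34N1 into the first: N1(1 - 0.2·1.34) = 280 - 0.2·861.
So N1* = 108/0.732 = 147, and then N2* = 861 - 1.34·147 = 664.

N1* ≈ 147, N2* ≈ 664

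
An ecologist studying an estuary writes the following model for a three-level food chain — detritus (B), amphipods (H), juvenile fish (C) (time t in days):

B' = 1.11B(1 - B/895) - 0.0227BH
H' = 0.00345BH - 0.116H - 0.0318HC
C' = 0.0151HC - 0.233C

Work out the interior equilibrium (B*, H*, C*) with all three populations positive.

B* ≈ 613, H* ≈ 15.4, C* ≈ 62.8

From dC/dt = 0: 0.0151H* = 0.233, so H* = 15.4.
From dB/dt = 0: 1.11(1 - B*/895) = 0.0227·15.4, giving B* = 895·(1 - 0.316) = 613.
From dH/dt = 0: 0.00345·613 - 0.116 = 0.0318C*, so C* = 2/0.0318 = 62.8.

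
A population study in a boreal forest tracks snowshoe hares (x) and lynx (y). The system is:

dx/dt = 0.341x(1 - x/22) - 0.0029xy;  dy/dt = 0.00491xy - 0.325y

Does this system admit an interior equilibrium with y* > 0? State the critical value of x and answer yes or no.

Threshold x = 66.2; K < 66.2, so no, the predator goes extinct.

The predator equation gives dy/dt > 0 only when x > 0.325/0.00491 = 66.2.
Without the predator, x → K = 22. Since 22 < 66.2, the predator cannot invade.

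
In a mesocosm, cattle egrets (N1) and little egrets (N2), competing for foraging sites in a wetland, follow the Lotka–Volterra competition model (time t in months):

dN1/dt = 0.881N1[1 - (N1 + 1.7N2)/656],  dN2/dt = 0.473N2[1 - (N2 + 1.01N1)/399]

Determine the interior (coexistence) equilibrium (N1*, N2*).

Setting both brackets to zero gives the nullclines N1 + 1.7N2 = 656 and 1.01N1 + N2 = 399.
Substituting N2 = 399 - 1.01N1 into the first: N1(1 - 1.7·1.01) = 656 - 1.7·399.
So N1* = -22.3/-0.717 = 31.1, and then N2* = 399 - 1.01·31.1 = 368.

N1* ≈ 31.1, N2* ≈ 368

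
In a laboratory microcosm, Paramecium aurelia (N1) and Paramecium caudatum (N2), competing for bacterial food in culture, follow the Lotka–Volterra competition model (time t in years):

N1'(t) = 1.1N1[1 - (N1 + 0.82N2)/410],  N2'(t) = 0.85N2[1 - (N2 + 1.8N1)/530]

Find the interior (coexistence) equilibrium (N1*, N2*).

Setting both brackets to zero gives the nullclines N1 + 0.82N2 = 410 and 1.8N1 + N2 = 530.
Substituting N2 = 530 - 1.8N1 into the first: N1(1 - 0.82·1.8) = 410 - 0.82·530.
So N1* = -24.6/-0.476 = 51.7, and then N2* = 530 - 1.8·51.7 = 437.

N1* ≈ 51.7, N2* ≈ 437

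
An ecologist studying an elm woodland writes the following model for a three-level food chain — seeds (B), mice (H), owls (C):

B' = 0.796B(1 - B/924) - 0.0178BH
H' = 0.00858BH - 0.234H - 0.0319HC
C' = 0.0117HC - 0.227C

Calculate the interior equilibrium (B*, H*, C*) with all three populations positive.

From dC/dt = 0: 0.0117H* = 0.227, so H* = 19.4.
From dB/dt = 0: 0.796(1 - B*/924) = 0.0178·19.4, giving B* = 924·(1 - 0.434) = 523.
From dH/dt = 0: 0.00858·523 - 0.234 = 0.0319C*, so C* = 4.25/0.0319 = 133.

B* ≈ 523, H* ≈ 19.4, C* ≈ 133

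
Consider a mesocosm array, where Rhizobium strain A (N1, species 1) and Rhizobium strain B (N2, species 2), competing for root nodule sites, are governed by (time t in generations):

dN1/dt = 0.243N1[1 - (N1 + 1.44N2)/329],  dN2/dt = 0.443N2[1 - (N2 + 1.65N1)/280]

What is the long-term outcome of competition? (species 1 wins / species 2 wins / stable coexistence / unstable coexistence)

Compare the nullcline intercepts: K1/α12 = 329/1.44 = 228 < K2 = 280; K2/α21 = 280/1.65 = 170 < K1 = 329.
Since both are reversed, neither can invade when rare; the interior point is a saddle.

unstable coexistence (outcome depends on initial conditions)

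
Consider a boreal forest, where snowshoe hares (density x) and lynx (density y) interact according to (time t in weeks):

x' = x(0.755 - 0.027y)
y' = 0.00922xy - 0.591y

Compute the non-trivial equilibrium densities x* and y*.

x* ≈ 64.1, y* ≈ 28

Set dy/dt = 0 with y > 0: 0.00922x - 0.591 = 0, so x* = 0.591/0.00922 = 64.1.
Set dx/dt = 0 with x > 0: 0.755 - 0.027y = 0, so y* = 0.755/0.027 = 28.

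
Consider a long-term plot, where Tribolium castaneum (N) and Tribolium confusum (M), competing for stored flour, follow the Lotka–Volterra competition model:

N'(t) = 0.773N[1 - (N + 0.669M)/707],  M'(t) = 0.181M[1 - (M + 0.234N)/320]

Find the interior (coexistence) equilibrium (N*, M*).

Setting both brackets to zero gives the nullclines N + 0.669M = 707 and 0.234N + M = 320.
Substituting M = 320 - 0.234N into the first: N(1 - 0.669·0.234) = 707 - 0.669·320.
So N* = 493/0.843 = 584, and then M* = 320 - 0.234·584 = 183.

N* ≈ 584, M* ≈ 183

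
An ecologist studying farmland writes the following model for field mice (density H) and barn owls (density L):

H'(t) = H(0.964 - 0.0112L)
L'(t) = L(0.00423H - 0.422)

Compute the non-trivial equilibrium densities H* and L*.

Set dL/dt = 0 with L > 0: 0.00423H - 0.422 = 0, so H* = 0.422/0.00423 = 99.8.
Set dH/dt = 0 with H > 0: 0.964 - 0.0112L = 0, so L* = 0.964/0.0112 = 86.1.

H* ≈ 99.8, L* ≈ 86.1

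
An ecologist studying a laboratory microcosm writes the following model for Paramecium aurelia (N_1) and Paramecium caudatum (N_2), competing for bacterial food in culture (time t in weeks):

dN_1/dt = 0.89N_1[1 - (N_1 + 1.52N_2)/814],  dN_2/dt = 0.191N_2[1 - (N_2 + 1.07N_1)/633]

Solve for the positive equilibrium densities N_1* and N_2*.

Setting both brackets to zero gives the nullclines N_1 + 1.52N_2 = 814 and 1.07N_1 + N_2 = 633.
Substituting N_2 = 633 - 1.07N_1 into the first: N_1(1 - 1.52·1.07) = 814 - 1.52·633.
So N_1* = -148/-0.626 = 237, and then N_2* = 633 - 1.07·237 = 380.

N_1* ≈ 237, N_2* ≈ 380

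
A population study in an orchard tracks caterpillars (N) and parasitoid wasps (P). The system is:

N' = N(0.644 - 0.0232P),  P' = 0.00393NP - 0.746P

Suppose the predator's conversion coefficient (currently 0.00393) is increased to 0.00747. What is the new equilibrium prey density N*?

N* ≈ 99.9

At the interior fixed point, setting dP/dt = 0 with P > 0 fixes N* = (predator death rate)/(NP coefficient) — independent of the other coefficients.
With the change, N* = 0.746/0.00747 = 99.9; it falls from 190.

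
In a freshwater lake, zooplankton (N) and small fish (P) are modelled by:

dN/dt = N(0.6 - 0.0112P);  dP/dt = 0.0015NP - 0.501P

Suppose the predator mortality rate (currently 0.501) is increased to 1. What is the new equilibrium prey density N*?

N* ≈ 667

At the interior fixed point, setting dP/dt = 0 with P > 0 fixes N* = (predator death rate)/(NP coefficient) — independent of the other coefficients.
With the change, N* = 1/0.0015 = 667; it rises from 334.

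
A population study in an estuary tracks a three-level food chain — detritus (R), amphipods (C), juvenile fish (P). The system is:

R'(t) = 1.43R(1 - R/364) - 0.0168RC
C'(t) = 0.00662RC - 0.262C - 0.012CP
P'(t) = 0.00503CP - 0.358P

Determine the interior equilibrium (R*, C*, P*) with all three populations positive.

From dP/dt = 0: 0.00503C* = 0.358, so C* = 71.2.
From dR/dt = 0: 1.43(1 - R*/364) = 0.0168·71.2, giving R* = 364·(1 - 0.836) = 59.6.
From dC/dt = 0: 0.00662·59.6 - 0.262 = 0.012P*, so P* = 0.133/0.012 = 11.1.

R* ≈ 59.6, C* ≈ 71.2, P* ≈ 11.1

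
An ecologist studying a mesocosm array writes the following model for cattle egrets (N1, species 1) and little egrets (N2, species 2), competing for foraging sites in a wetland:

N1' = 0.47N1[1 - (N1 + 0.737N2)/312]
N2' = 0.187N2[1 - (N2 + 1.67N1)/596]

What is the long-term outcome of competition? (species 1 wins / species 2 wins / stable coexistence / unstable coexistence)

species 2 excludes species 1

Compare the nullcline intercepts: K1/α12 = 312/0.737 = 423 < K2 = 596; K2/α21 = 596/1.67 = 357 > K1 = 312.
Since the inequalities point opposite ways, species 2 can invade but species 1 cannot.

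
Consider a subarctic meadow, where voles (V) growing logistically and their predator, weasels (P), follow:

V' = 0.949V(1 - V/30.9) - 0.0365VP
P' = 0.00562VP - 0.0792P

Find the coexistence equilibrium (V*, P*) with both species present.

From dP/dt = 0 with P > 0: 0.00562V* = 0.0792, so V* = 14.1.
Substitute into dV/dt = 0: 0.949(1 - 14.1/30.9) = 0.0365P*.
The bracket is 0.544, giving P* = 0.516/0.0365 = 14.1.

V* ≈ 14.1, P* ≈ 14.1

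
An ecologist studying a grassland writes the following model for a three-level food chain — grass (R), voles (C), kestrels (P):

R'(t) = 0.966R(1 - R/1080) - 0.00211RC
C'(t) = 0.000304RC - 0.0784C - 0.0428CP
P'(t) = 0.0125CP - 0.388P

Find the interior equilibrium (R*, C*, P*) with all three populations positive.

R* ≈ 1010, C* ≈ 31, P* ≈ 5.32

From dP/dt = 0: 0.0125C* = 0.388, so C* = 31.
From dR/dt = 0: 0.966(1 - R*/1080) = 0.00211·31, giving R* = 1080·(1 - 0.0678) = 1010.
From dC/dt = 0: 0.000304·1010 - 0.0784 = 0.0428P*, so P* = 0.228/0.0428 = 5.32.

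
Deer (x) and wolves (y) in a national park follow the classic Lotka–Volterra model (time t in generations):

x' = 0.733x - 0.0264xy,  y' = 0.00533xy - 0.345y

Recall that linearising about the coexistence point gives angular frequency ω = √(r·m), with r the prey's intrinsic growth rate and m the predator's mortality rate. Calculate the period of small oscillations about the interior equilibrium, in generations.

T ≈ 12.5 generations

Here r = 0.733 and m = 0.345, so r·m = 0.253.
ω = √0.253 = 0.503 per generation, hence T = 2π/ω ≈ 12.5 generations.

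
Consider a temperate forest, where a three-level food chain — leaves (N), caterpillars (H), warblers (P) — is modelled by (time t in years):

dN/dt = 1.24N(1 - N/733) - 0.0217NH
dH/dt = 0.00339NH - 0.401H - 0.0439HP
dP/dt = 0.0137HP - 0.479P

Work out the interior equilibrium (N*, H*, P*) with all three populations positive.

From dP/dt = 0: 0.0137H* = 0.479, so H* = 35.
From dN/dt = 0: 1.24(1 - N*/733) = 0.0217·35, giving N* = 733·(1 - 0.612) = 285.
From dH/dt = 0: 0.00339·285 - 0.401 = 0.0439P*, so P* = 0.563/0.0439 = 12.8.

N* ≈ 285, H* ≈ 35, P* ≈ 12.8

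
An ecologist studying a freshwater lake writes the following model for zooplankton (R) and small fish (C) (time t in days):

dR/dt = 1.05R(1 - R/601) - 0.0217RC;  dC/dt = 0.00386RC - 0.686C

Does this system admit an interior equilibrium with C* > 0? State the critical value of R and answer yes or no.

The predator equation gives dC/dt > 0 only when R > 0.686/0.00386 = 178.
Without the predator, R → K = 601. Since 601 > 178, the predator can invade and persist.

Threshold R = 178; K > 178, so yes, the predator persists.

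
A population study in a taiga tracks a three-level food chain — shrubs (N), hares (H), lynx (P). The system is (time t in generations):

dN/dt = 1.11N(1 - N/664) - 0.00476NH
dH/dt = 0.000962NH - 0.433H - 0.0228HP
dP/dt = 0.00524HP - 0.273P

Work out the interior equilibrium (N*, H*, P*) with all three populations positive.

From dP/dt = 0: 0.00524H* = 0.273, so H* = 52.1.
From dN/dt = 0: 1.11(1 - N*/664) = 0.00476·52.1, giving N* = 664·(1 - 0.223) = 516.
From dH/dt = 0: 0.000962·516 - 0.433 = 0.0228P*, so P* = 0.0631/0.0228 = 2.77.

N* ≈ 516, H* ≈ 52.1, P* ≈ 2.77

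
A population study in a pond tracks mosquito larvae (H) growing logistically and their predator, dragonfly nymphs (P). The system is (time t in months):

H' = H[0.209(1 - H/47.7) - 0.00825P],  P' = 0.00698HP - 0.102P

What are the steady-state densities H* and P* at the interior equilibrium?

H* ≈ 14.6, P* ≈ 17.6

From dP/dt = 0 with P > 0: 0.00698H* = 0.102, so H* = 14.6.
Substitute into dH/dt = 0: 0.209(1 - 14.6/47.7) = 0.00825P*.
The bracket is 0.694, giving P* = 0.145/0.00825 = 17.6.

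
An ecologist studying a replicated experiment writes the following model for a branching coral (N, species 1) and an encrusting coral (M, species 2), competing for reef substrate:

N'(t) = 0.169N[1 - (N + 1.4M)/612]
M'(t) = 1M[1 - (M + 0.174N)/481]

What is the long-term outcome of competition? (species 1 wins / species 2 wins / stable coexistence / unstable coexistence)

Compare the nullcline intercepts: K1/α12 = 612/1.4 = 437 < K2 = 481; K2/α21 = 481/0.174 = 2760 > K1 = 612.
Since the inequalities point opposite ways, species 2 can invade but species 1 cannot.

species 2 excludes species 1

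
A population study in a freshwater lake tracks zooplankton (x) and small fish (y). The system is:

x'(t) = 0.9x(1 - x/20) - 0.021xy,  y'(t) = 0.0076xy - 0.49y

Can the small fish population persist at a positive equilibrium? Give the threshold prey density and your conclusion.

The predator equation gives dy/dt > 0 only when x > 0.49/0.0076 = 64.5.
Without the predator, x → K = 20. Since 20 < 64.5, the predator cannot invade.

Threshold x = 64.5; K < 64.5, so no, the predator goes extinct.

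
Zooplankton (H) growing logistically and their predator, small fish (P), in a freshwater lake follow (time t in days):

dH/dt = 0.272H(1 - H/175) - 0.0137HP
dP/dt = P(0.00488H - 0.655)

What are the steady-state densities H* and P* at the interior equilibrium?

From dP/dt = 0 with P > 0: 0.00488H* = 0.655, so H* = 134.
Substitute into dH/dt = 0: 0.272(1 - 134/175) = 0.0137P*.
The bracket is 0.233, giving P* = 0.0634/0.0137 = 4.63.

H* ≈ 134, P* ≈ 4.63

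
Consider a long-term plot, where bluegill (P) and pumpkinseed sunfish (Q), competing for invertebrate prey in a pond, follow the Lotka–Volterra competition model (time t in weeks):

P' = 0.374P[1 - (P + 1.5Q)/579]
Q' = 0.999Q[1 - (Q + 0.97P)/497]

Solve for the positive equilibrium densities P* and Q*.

P* ≈ 366, Q* ≈ 142

Setting both brackets to zero gives the nullclines P + 1.5Q = 579 and 0.97P + Q = 497.
Substituting Q = 497 - 0.97P into the first: P(1 - 1.5·0.97) = 579 - 1.5·497.
So P* = -166/-0.455 = 366, and then Q* = 497 - 0.97·366 = 142.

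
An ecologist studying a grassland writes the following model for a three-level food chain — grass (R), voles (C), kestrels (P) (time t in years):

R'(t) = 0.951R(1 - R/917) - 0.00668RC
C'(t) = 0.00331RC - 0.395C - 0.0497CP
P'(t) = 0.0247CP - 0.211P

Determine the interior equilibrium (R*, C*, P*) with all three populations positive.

R* ≈ 862, C* ≈ 8.54, P* ≈ 49.5

From dP/dt = 0: 0.0247C* = 0.211, so C* = 8.54.
From dR/dt = 0: 0.951(1 - R*/917) = 0.00668·8.54, giving R* = 917·(1 - 0.06) = 862.
From dC/dt = 0: 0.00331·862 - 0.395 = 0.0497P*, so P* = 2.46/0.0497 = 49.5.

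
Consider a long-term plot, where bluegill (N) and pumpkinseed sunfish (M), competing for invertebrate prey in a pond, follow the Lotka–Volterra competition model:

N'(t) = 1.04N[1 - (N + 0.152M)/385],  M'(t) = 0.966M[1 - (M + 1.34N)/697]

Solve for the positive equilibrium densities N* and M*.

N* ≈ 350, M* ≈ 227

Setting both brackets to zero gives the nullclines N + 0.152M = 385 and 1.34N + M = 697.
Substituting M = 697 - 1.34N into the first: N(1 - 0.152·1.34) = 385 - 0.152·697.
So N* = 279/0.796 = 350, and then M* = 697 - 1.34·350 = 227.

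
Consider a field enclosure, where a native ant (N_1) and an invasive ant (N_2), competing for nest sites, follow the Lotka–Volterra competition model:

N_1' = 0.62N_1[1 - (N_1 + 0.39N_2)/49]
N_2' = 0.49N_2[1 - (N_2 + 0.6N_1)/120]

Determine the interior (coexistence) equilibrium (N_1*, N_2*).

N_1* ≈ 2.87, N_2* ≈ 118

Setting both brackets to zero gives the nullclines N_1 + 0.39N_2 = 49 and 0.6N_1 + N_2 = 120.
Substituting N_2 = 120 - 0.6N_1 into the first: N_1(1 - 0.39·0.6) = 49 - 0.39·120.
So N_1* = 2.2/0.766 = 2.87, and then N_2* = 120 - 0.6·2.87 = 118.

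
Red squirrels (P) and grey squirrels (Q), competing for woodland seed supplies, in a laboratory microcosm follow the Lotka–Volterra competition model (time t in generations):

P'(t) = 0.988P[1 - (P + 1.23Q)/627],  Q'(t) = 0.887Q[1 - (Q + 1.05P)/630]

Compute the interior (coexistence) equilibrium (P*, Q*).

P* ≈ 507, Q* ≈ 97.3

Setting both brackets to zero gives the nullclines P + 1.23Q = 627 and 1.05P + Q = 630.
Substituting Q = 630 - 1.05P into the first: P(1 - 1.23·1.05) = 627 - 1.23·630.
So P* = -148/-0.292 = 507, and then Q* = 630 - 1.05·507 = 97.3.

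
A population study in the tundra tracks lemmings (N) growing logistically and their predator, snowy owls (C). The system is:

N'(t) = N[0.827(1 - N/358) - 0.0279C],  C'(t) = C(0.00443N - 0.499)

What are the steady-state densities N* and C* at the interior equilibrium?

From dC/dt = 0 with C > 0: 0.00443N* = 0.499, so N* = 113.
Substitute into dN/dt = 0: 0.827(1 - 113/358) = 0.0279C*.
The bracket is 0.685, giving C* = 0.567/0.0279 = 20.3.

N* ≈ 113, C* ≈ 20.3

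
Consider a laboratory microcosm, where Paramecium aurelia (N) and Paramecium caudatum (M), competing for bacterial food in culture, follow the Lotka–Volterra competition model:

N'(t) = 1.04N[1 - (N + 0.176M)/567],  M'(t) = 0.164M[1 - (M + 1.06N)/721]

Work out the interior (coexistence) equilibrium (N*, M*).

N* ≈ 541, M* ≈ 147

Setting both brackets to zero gives the nullclines N + 0.176M = 567 and 1.06N + M = 721.
Substituting M = 721 - 1.06N into the first: N(1 - 0.176·1.06) = 567 - 0.176·721.
So N* = 440/0.813 = 541, and then M* = 721 - 1.06·541 = 147.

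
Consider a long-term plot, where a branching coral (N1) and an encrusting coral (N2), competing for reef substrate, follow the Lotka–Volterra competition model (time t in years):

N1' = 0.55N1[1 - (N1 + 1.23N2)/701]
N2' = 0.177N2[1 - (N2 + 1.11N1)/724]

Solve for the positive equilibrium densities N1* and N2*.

N1* ≈ 519, N2* ≈ 148

Setting both brackets to zero gives the nullclines N1 + 1.23N2 = 701 and 1.11N1 + N2 = 724.
Substituting N2 = 724 - 1.11N1 into the first: N1(1 - 1.23·1.11) = 701 - 1.23·724.
So N1* = -190/-0.365 = 519, and then N2* = 724 - 1.11·519 = 148.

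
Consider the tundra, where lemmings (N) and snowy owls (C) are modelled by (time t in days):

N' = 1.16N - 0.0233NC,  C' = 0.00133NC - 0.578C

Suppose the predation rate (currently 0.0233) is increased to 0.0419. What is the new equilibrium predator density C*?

At the interior fixed point, setting dN/dt = 0 with N > 0 fixes C* = (prey growth rate)/(NC coefficient) — independent of the other coefficients.
With the change, C* = 1.16/0.0419 = 27.7; it falls from 49.8.

C* ≈ 27.7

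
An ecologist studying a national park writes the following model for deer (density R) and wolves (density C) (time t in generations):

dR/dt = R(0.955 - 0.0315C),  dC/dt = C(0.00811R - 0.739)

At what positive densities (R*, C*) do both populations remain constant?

R* ≈ 91.1, C* ≈ 30.3

Set dC/dt = 0 with C > 0: 0.00811R - 0.739 = 0, so R* = 0.739/0.00811 = 91.1.
Set dR/dt = 0 with R > 0: 0.955 - 0.0315C = 0, so C* = 0.955/0.0315 = 30.3.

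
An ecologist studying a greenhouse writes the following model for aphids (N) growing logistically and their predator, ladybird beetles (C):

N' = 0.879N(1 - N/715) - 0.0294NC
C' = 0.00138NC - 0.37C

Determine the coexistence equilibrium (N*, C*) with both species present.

N* ≈ 268, C* ≈ 18.7

From dC/dt = 0 with C > 0: 0.00138N* = 0.37, so N* = 268.
Substitute into dN/dt = 0: 0.879(1 - 268/715) = 0.0294C*.
The bracket is 0.625, giving C* = 0.549/0.0294 = 18.7.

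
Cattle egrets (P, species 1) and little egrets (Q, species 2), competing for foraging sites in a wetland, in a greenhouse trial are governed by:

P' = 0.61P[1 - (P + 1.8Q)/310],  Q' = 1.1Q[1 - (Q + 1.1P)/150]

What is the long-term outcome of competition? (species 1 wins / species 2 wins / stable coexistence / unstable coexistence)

Compare the nullcline intercepts: K1/α12 = 310/1.8 = 172 > K2 = 150; K2/α21 = 150/1.1 = 136 < K1 = 310.
Since the inequalities point opposite ways, species 1 can invade but species 2 cannot.

species 1 excludes species 2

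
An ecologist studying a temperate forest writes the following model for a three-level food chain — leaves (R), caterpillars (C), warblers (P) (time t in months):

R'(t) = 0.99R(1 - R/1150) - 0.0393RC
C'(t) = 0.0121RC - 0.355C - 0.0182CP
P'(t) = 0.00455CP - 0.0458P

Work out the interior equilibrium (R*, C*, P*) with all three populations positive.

From dP/dt = 0: 0.00455C* = 0.0458, so C* = 10.1.
From dR/dt = 0: 0.99(1 - R*/1150) = 0.0393·10.1, giving R* = 1150·(1 - 0.4) = 690.
From dC/dt = 0: 0.0121·690 - 0.355 = 0.0182P*, so P* = 8/0.0182 = 440.

R* ≈ 690, C* ≈ 10.1, P* ≈ 440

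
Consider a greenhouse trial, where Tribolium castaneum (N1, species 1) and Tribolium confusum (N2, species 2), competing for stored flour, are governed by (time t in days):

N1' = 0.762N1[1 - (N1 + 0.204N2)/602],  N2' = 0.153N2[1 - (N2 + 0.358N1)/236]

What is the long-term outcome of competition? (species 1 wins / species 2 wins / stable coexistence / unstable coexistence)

Compare the nullcline intercepts: K1/α12 = 602/0.204 = 2950 > K2 = 236; K2/α21 = 236/0.358 = 659 > K1 = 602.
Since both inequalities hold, each species can invade when rare, so the interior equilibrium is stable.

stable coexistence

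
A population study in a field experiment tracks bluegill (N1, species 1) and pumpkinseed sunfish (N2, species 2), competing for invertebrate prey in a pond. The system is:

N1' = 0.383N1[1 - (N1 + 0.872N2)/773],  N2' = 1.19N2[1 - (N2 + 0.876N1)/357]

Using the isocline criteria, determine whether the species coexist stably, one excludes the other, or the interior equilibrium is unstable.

species 1 excludes species 2

Compare the nullcline intercepts: K1/α12 = 773/0.872 = 886 > K2 = 357; K2/α21 = 357/0.876 = 408 < K1 = 773.
Since the inequalities point opposite ways, species 1 can invade but species 2 cannot.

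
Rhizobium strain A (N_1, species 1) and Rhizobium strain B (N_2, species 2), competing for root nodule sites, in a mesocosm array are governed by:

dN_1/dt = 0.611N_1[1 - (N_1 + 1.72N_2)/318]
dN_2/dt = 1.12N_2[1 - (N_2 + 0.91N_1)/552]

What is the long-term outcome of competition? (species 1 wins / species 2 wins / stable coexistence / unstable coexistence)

species 2 excludes species 1

Compare the nullcline intercepts: K1/α12 = 318/1.72 = 185 < K2 = 552; K2/α21 = 552/0.91 = 607 > K1 = 318.
Since the inequalities point opposite ways, species 2 can invade but species 1 cannot.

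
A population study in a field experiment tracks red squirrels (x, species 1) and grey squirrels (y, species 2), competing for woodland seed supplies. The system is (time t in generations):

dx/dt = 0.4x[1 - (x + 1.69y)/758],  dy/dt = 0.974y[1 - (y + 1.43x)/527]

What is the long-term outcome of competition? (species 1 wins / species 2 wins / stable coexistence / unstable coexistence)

Compare the nullcline intercepts: K1/α12 = 758/1.69 = 449 < K2 = 527; K2/α21 = 527/1.43 = 369 < K1 = 758.
Since both are reversed, neither can invade when rare; the interior point is a saddle.

unstable coexistence (outcome depends on initial conditions)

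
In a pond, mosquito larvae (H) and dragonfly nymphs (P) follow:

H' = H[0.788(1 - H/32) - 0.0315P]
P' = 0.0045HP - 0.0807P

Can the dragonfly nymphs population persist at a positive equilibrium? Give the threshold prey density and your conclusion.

Threshold H = 17.9; K > 17.9, so yes, the predator persists.

The predator equation gives dP/dt > 0 only when H > 0.0807/0.0045 = 17.9.
Without the predator, H → K = 32. Since 32 > 17.9, the predator can invade and persist.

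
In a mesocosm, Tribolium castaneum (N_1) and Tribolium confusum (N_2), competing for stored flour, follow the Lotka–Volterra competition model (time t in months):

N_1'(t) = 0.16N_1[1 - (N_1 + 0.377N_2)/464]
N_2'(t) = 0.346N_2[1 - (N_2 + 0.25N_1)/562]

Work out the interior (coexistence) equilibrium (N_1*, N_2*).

Setting both brackets to zero gives the nullclines N_1 + 0.377N_2 = 464 and 0.25N_1 + N_2 = 562.
Substituting N_2 = 562 - 0.25N_1 into the first: N_1(1 - 0.377·0.25) = 464 - 0.377·562.
So N_1* = 252/0.906 = 278, and then N_2* = 562 - 0.25·278 = 492.

N_1* ≈ 278, N_2* ≈ 492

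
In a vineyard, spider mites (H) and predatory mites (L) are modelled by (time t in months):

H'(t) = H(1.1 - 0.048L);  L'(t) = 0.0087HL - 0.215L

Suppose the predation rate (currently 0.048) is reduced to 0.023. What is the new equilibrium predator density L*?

At the interior fixed point, setting dH/dt = 0 with H > 0 fixes L* = (prey growth rate)/(HL coefficient) — independent of the other coefficients.
With the change, L* = 1.1/0.023 = 47.8; it rises from 22.9.

L* ≈ 47.8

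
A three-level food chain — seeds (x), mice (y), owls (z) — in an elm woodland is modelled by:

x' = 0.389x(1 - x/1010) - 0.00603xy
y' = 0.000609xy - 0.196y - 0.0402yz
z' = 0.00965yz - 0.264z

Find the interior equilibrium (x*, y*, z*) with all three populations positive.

x* ≈ 582, y* ≈ 27.4, z* ≈ 3.94

From dz/dt = 0: 0.00965y* = 0.264, so y* = 27.4.
From dx/dt = 0: 0.389(1 - x*/1010) = 0.00603·27.4, giving x* = 1010·(1 - 0.424) = 582.
From dy/dt = 0: 0.000609·582 - 0.196 = 0.0402z*, so z* = 0.158/0.0402 = 3.94.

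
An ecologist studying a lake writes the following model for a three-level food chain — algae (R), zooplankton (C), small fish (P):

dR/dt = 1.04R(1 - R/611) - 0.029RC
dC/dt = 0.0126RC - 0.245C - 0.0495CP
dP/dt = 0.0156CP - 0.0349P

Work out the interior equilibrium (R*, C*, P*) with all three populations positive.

From dP/dt = 0: 0.0156C* = 0.0349, so C* = 2.24.
From dR/dt = 0: 1.04(1 - R*/611) = 0.029·2.24, giving R* = 611·(1 - 0.0624) = 573.
From dC/dt = 0: 0.0126·573 - 0.245 = 0.0495P*, so P* = 6.97/0.0495 = 141.

R* ≈ 573, C* ≈ 2.24, P* ≈ 141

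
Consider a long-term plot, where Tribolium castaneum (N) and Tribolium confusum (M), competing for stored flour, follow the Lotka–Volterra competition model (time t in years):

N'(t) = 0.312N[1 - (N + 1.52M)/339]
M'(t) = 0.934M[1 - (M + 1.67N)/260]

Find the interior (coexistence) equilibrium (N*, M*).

Setting both brackets to zero gives the nullclines N + 1.52M = 339 and 1.67N + M = 260.
Substituting M = 260 - 1.67N into the first: N(1 - 1.52·1.67) = 339 - 1.52·260.
So N* = -56.2/-1.54 = 36.5, and then M* = 260 - 1.67·36.5 = 199.

N* ≈ 36.5, M* ≈ 199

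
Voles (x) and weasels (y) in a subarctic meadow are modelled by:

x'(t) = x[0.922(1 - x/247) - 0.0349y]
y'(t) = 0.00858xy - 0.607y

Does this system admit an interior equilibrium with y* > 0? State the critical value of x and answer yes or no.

Threshold x = 70.7; K > 70.7, so yes, the predator persists.

The predator equation gives dy/dt > 0 only when x > 0.607/0.00858 = 70.7.
Without the predator, x → K = 247. Since 247 > 70.7, the predator can invade and persist.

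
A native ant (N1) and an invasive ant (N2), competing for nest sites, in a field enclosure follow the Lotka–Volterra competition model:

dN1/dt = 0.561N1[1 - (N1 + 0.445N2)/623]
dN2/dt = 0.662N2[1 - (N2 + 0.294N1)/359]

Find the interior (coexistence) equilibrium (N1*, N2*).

Setting both brackets to zero gives the nullclines N1 + 0.445N2 = 623 and 0.294N1 + N2 = 359.
Substituting N2 = 359 - 0.294N1 into the first: N1(1 - 0.445·0.294) = 623 - 0.445·359.
So N1* = 463/0.869 = 533, and then N2* = 359 - 0.294·533 = 202.

N1* ≈ 533, N2* ≈ 202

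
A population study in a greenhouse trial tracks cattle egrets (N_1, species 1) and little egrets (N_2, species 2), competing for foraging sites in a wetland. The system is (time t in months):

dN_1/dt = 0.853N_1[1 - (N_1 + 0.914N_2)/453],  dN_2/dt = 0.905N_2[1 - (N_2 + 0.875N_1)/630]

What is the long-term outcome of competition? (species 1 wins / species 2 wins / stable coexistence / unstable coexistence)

Compare the nullcline intercepts: K1/α12 = 453/0.914 = 496 < K2 = 630; K2/α21 = 630/0.875 = 720 > K1 = 453.
Since the inequalities point opposite ways, species 2 can invade but species 1 cannot.

species 2 excludes species 1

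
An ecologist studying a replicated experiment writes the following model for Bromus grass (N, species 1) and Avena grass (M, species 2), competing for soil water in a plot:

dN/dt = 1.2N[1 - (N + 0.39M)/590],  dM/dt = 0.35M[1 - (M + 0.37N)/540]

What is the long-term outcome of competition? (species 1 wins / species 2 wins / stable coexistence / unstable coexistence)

stable coexistence

Compare the nullcline intercepts: K1/α12 = 590/0.39 = 1510 > K2 = 540; K2/α21 = 540/0.37 = 1460 > K1 = 590.
Since both inequalities hold, each species can invade when rare, so the interior equilibrium is stable.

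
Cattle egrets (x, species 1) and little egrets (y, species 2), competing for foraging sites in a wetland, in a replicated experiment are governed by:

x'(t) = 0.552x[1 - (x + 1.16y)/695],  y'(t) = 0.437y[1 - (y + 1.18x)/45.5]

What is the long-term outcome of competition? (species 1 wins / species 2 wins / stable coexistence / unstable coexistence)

species 1 excludes species 2

Compare the nullcline intercepts: K1/α12 = 695/1.16 = 599 > K2 = 45.5; K2/α21 = 45.5/1.18 = 38.6 < K1 = 695.
Since the inequalities point opposite ways, species 1 can invade but species 2 cannot.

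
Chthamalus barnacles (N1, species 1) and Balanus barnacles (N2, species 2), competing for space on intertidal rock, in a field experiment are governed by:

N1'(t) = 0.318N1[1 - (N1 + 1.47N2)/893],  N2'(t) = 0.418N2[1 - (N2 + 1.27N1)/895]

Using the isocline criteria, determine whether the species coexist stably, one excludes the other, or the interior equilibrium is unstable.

unstable coexistence (outcome depends on initial conditions)

Compare the nullcline intercepts: K1/α12 = 893/1.47 = 607 < K2 = 895; K2/α21 = 895/1.27 = 705 < K1 = 893.
Since both are reversed, neither can invade when rare; the interior point is a saddle.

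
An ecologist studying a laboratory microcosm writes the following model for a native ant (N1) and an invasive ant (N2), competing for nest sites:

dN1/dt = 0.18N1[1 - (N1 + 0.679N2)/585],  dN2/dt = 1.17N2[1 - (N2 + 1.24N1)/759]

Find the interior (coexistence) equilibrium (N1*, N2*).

Setting both brackets to zero gives the nullclines N1 + 0.679N2 = 585 and 1.24N1 + N2 = 759.
Substituting N2 = 759 - 1.24N1 into the first: N1(1 - 0.679·1.24) = 585 - 0.679·759.
So N1* = 69.6/0.158 = 441, and then N2* = 759 - 1.24·441 = 213.

N1* ≈ 441, N2* ≈ 213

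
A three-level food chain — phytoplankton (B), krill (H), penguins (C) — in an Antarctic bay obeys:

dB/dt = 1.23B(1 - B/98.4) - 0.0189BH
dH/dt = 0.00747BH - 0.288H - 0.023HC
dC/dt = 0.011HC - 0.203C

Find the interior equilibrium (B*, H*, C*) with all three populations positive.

B* ≈ 70.5, H* ≈ 18.5, C* ≈ 10.4

From dC/dt = 0: 0.011H* = 0.203, so H* = 18.5.
From dB/dt = 0: 1.23(1 - B*/98.4) = 0.0189·18.5, giving B* = 98.4·(1 - 0.284) = 70.5.
From dH/dt = 0: 0.00747·70.5 - 0.288 = 0.023C*, so C* = 0.239/0.023 = 10.4.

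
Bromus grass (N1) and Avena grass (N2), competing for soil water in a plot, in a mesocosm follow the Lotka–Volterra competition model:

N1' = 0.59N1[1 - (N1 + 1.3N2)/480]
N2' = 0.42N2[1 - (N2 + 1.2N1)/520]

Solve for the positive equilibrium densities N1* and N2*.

N1* ≈ 350, N2* ≈ 100

Setting both brackets to zero gives the nullclines N1 + 1.3N2 = 480 and 1.2N1 + N2 = 520.
Substituting N2 = 520 - 1.2N1 into the first: N1(1 - 1.3·1.2) = 480 - 1.3·520.
So N1* = -196/-0.56 = 350, and then N2* = 520 - 1.2·350 = 100.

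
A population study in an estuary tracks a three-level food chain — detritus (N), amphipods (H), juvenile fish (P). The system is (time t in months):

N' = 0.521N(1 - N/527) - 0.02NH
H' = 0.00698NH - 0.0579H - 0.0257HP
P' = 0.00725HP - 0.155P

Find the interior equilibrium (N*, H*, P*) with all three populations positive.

From dP/dt = 0: 0.00725H* = 0.155, so H* = 21.4.
From dN/dt = 0: 0.521(1 - N*/527) = 0.02·21.4, giving N* = 527·(1 - 0.821) = 94.5.
From dH/dt = 0: 0.00698·94.5 - 0.0579 = 0.0257P*, so P* = 0.602/0.0257 = 23.4.

N* ≈ 94.5, H* ≈ 21.4, P* ≈ 23.4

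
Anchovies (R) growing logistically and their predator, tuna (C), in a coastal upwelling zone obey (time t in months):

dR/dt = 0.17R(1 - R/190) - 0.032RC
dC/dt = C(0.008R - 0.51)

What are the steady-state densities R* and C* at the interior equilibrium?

R* ≈ 63.8, C* ≈ 3.53

From dC/dt = 0 with C > 0: 0.008R* = 0.51, so R* = 63.8.
Substitute into dR/dt = 0: 0.17(1 - 63.8/190) = 0.032C*.
The bracket is 0.664, giving C* = 0.113/0.032 = 3.53.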